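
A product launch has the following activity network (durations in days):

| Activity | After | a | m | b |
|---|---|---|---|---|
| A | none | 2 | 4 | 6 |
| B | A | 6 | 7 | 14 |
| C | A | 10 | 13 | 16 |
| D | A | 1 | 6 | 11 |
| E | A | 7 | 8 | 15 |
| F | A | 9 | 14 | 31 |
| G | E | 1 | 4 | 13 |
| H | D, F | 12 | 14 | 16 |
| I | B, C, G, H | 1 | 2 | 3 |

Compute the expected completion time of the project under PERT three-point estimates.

36 days

te_A = (2 + 4·4 + 6)/6 = 24/6 = 4
te_B = (6 + 4·7 + 14)/6 = 48/6 = 8
te_C = (10 + 4·13 + 16)/6 = 78/6 = 13
te_D = (1 + 4·6 + 11)/6 = 36/6 = 6
te_E = (7 + 4·8 + 15)/6 = 54/6 = 9
te_F = (9 + 4·14 + 31)/6 = 96/6 = 16
te_G = (1 + 4·4 + 13)/6 = 30/6 = 5
te_H = (12 + 4·14 + 16)/6 = 84/6 = 14
te_I = (1 + 4·2 + 3)/6 = 12/6 = 2

Forward pass:
ES_A = 0; EF_A = 4
ES_B = 4; EF_B = 4+8 = 12
ES_C = 4; EF_C = 4+13 = 17
ES_D = 4; EF_D = 4+6 = 10
ES_E = 4; EF_E = 4+9 = 13
ES_F = 4; EF_F = 4+16 = 20
ES_G = 13; EF_G = 13+5 = 18
ES_H = max(EF_D=10, EF_F=20) = 20; EF_H = 20+14 = 34
ES_I = max(EF_B=12, EF_C=17, EF_G=18, EF_H=34) = 34; EF_I = 34+2 = 36
Expected project duration μ = 36 days. Critical path: A → F → H → I.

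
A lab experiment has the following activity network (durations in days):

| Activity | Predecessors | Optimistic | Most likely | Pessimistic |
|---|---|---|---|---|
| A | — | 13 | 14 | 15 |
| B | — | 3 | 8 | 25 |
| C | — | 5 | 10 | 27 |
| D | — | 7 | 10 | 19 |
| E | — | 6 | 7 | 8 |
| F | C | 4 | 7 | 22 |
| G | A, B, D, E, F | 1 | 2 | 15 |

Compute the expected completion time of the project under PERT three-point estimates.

25 days

te_A = (13 + 4·14 + 15)/6 = 84/6 = 14
te_B = (3 + 4·8 + 25)/6 = 60/6 = 10
te_C = (5 + 4·10 + 27)/6 = 72/6 = 12
te_D = (7 + 4·10 + 19)/6 = 66/6 = 11
te_E = (6 + 4·7 + 8)/6 = 42/6 = 7
te_F = (4 + 4·7 + 22)/6 = 54/6 = 9
te_G = (1 + 4·2 + 15)/6 = 24/6 = 4

Forward pass:
ES_A = 0; EF_A = 14
ES_B = 0; EF_B = 10
ES_C = 0; EF_C = 12
ES_D = 0; EF_D = 11
ES_E = 0; EF_E = 7
ES_F = 12; EF_F = 12+9 = 21
ES_G = max(EF_A=14, EF_B=10, EF_D=11, EF_E=7, EF_F=21) = 21; EF_G = 21+4 = 25
Expected project duration μ = 25 days. Critical path: C → F → G.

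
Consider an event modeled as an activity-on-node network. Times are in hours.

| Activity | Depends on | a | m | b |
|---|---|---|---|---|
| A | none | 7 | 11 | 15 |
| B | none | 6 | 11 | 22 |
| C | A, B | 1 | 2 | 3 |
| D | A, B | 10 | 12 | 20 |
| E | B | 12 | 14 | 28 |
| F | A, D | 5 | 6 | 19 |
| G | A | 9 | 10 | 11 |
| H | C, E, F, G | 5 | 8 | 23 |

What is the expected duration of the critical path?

te_A = (7 + 4·11 + 15)/6 = 66/6 = 11
te_B = (6 + 4·11 + 22)/6 = 72/6 = 12
te_C = (1 + 4·2 + 3)/6 = 12/6 = 2
te_D = (10 + 4·12 + 20)/6 = 78/6 = 13
te_E = (12 + 4·14 + 28)/6 = 96/6 = 16
te_F = (5 + 4·6 + 19)/6 = 48/6 = 8
te_G = (9 + 4·10 + 11)/6 = 60/6 = 10
te_H = (5 + 4·8 + 23)/6 = 60/6 = 10

Forward pass:
ES_A = 0; EF_A = 11
ES_B = 0; EF_B = 12
ES_C = max(EF_A=11, EF_B=12) = 12; EF_C = 12+2 = 14
ES_D = max(EF_A=11, EF_B=12) = 12; EF_D = 12+13 = 25
ES_E = 12; EF_E = 12+16 = 28
ES_F = max(EF_A=11, EF_D=25) = 25; EF_F = 25+8 = 33
ES_G = 11; EF_G = 11+10 = 21
ES_H = max(EF_C=14, EF_E=28, EF_F=33, EF_G=21) = 33; EF_H = 33+10 = 43
Expected project duration μ = 43 hours. Critical path: B → D → F → H.

43 hours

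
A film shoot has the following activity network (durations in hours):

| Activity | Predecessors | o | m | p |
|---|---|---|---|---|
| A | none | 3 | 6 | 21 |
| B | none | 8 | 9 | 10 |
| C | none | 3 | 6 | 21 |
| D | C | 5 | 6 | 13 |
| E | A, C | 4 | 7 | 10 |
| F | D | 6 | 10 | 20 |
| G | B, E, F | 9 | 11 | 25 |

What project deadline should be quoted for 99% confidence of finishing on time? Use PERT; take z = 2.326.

te_A = (3 + 4·6 + 21)/6 = 48/6 = 8; σ²_A = ((21−3)/6)² = 9.000
te_B = (8 + 4·9 + 10)/6 = 54/6 = 9; σ²_B = ((10−8)/6)² = 0.111
te_C = (3 + 4·6 + 21)/6 = 48/6 = 8; σ²_C = ((21−3)/6)² = 9.000
te_D = (5 + 4·6 + 13)/6 = 42/6 = 7; σ²_D = ((13−5)/6)² = 1.778
te_E = (4 + 4·7 + 10)/6 = 42/6 = 7; σ²_E = ((10−4)/6)² = 1.000
te_F = (6 + 4·10 + 20)/6 = 66/6 = 11; σ²_F = ((20−6)/6)² = 5.444
te_G = (9 + 4·11 + 25)/6 = 78/6 = 13; σ²_G = ((25−9)/6)² = 7.111

Forward pass:
ES_A = 0; EF_A = 8
ES_B = 0; EF_B = 9
ES_C = 0; EF_C = 8
ES_D = 8; EF_D = 8+7 = 15
ES_E = max(EF_A=8, EF_C=8) = 8; EF_E = 8+7 = 15
ES_F = 15; EF_F = 15+11 = 26
ES_G = max(EF_B=9, EF_E=15, EF_F=26) = 26; EF_G = 26+13 = 39
Expected project duration μ = 39 hours. Critical path: C → D → F → G.

Variance along critical path = 9.000 + 1.778 + 5.444 + 7.111 = 23.333; σ = 4.830 hours.
D = μ + z·σ = 39 + 2.326·4.830 = 50.2 hours

50.2 hours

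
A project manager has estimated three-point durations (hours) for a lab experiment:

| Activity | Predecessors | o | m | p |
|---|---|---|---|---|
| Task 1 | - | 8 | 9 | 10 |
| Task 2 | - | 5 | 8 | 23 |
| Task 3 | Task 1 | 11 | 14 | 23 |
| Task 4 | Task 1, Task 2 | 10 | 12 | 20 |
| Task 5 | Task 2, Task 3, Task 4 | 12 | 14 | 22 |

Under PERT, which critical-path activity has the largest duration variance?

te_Task 1 = (8 + 4·9 + 10)/6 = 54/6 = 9; σ²_Task 1 = ((10−8)/6)² = 0.111
te_Task 2 = (5 + 4·8 + 23)/6 = 60/6 = 10; σ²_Task 2 = ((23−5)/6)² = 9.000
te_Task 3 = (11 + 4·14 + 23)/6 = 90/6 = 15; σ²_Task 3 = ((23−11)/6)² = 4.000
te_Task 4 = (10 + 4·12 + 20)/6 = 78/6 = 13; σ²_Task 4 = ((20−10)/6)² = 2.778
te_Task 5 = (12 + 4·14 + 22)/6 = 90/6 = 15; σ²_Task 5 = ((22−12)/6)² = 2.778

Forward pass:
ES_Task 1 = 0; EF_Task 1 = 9
ES_Task 2 = 0; EF_Task 2 = 10
ES_Task 3 = 9; EF_Task 3 = 9+15 = 24
ES_Task 4 = max(EF_Task 1=9, EF_Task 2=10) = 10; EF_Task 4 = 10+13 = 23
ES_Task 5 = max(EF_Task 2=10, EF_Task 3=24, EF_Task 4=23) = 24; EF_Task 5 = 24+15 = 39
Expected project duration μ = 39 hours. Critical path: Task 1 → Task 3 → Task 5.

Variances on critical path: σ²_Task 1=0.111, σ²_Task 3=4.000, σ²_Task 5=2.778.
Largest is σ²_Task 3 = 4.000.

Task 3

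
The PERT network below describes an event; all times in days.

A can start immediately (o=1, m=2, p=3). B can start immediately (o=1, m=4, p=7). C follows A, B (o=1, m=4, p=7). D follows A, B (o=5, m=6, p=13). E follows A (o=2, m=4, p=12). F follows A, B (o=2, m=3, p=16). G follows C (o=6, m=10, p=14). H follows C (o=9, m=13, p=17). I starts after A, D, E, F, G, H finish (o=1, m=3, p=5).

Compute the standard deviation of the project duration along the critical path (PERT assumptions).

2.05 days

te_A = (1 + 4·2 + 3)/6 = 12/6 = 2; σ²_A = ((3−1)/6)² = 0.111
te_B = (1 + 4·4 + 7)/6 = 24/6 = 4; σ²_B = ((7−1)/6)² = 1.000
te_C = (1 + 4·4 + 7)/6 = 24/6 = 4; σ²_C = ((7−1)/6)² = 1.000
te_D = (5 + 4·6 + 13)/6 = 42/6 = 7; σ²_D = ((13−5)/6)² = 1.778
te_E = (2 + 4·4 + 12)/6 = 30/6 = 5; σ²_E = ((12−2)/6)² = 2.778
te_F = (2 + 4·3 + 16)/6 = 30/6 = 5; σ²_F = ((16−2)/6)² = 5.444
te_G = (6 + 4·10 + 14)/6 = 60/6 = 10; σ²_G = ((14−6)/6)² = 1.778
te_H = (9 + 4·13 + 17)/6 = 78/6 = 13; σ²_H = ((17−9)/6)² = 1.778
te_I = (1 + 4·3 + 5)/6 = 18/6 = 3; σ²_I = ((5−1)/6)² = 0.444

Forward pass:
ES_A = 0; EF_A = 2
ES_B = 0; EF_B = 4
ES_C = max(EF_A=2, EF_B=4) = 4; EF_C = 4+4 = 8
ES_D = max(EF_A=2, EF_B=4) = 4; EF_D = 4+7 = 11
ES_E = 2; EF_E = 2+5 = 7
ES_F = max(EF_A=2, EF_B=4) = 4; EF_F = 4+5 = 9
ES_G = 8; EF_G = 8+10 = 18
ES_H = 8; EF_H = 8+13 = 21
ES_I = max(EF_A=2, EF_D=11, EF_E=7, EF_F=9, EF_G=18, EF_H=21) = 21; EF_I = 21+3 = 24
Expected project duration μ = 24 days. Critical path: B → C → H → I.

Variance along critical path = 1.000 + 1.000 + 1.778 + 0.444 = 4.222
σ = √4.222 = 2.055 days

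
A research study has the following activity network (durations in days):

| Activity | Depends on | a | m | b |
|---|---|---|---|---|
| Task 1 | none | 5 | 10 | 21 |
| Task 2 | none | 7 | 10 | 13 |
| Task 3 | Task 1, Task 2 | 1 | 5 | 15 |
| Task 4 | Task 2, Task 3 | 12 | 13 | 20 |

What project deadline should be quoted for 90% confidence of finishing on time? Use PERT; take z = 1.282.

te_Task 1 = (5 + 4·10 + 21)/6 = 66/6 = 11; σ²_Task 1 = ((21−5)/6)² = 7.111
te_Task 2 = (7 + 4·10 + 13)/6 = 60/6 = 10; σ²_Task 2 = ((13−7)/6)² = 1.000
te_Task 3 = (1 + 4·5 + 15)/6 = 36/6 = 6; σ²_Task 3 = ((15−1)/6)² = 5.444
te_Task 4 = (12 + 4·13 + 20)/6 = 84/6 = 14; σ²_Task 4 = ((20−12)/6)² = 1.778

Forward pass:
ES_Task 1 = 0; EF_Task 1 = 11
ES_Task 2 = 0; EF_Task 2 = 10
ES_Task 3 = max(EF_Task 1=11, EF_Task 2=10) = 11; EF_Task 3 = 11+6 = 17
ES_Task 4 = max(EF_Task 2=10, EF_Task 3=17) = 17; EF_Task 4 = 17+14 = 31
Expected project duration μ = 31 days. Critical path: Task 1 → Task 3 → Task 4.

Variance along critical path = 7.111 + 5.444 + 1.778 = 14.333; σ = 3.786 days.
D = μ + z·σ = 31 + 1.282·3.786 = 35.9 days

35.9 days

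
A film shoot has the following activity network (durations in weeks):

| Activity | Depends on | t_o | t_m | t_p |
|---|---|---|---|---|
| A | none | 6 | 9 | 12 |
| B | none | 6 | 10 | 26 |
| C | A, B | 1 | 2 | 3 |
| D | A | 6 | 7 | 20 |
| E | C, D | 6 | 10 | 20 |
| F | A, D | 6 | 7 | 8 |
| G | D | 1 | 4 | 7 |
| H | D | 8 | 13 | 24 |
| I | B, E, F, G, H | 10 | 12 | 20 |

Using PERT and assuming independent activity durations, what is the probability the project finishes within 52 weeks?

0.958

te_A = (6 + 4·9 + 12)/6 = 54/6 = 9; σ²_A = ((12−6)/6)² = 1.000
te_B = (6 + 4·10 + 26)/6 = 72/6 = 12; σ²_B = ((26−6)/6)² = 11.111
te_C = (1 + 4·2 + 3)/6 = 12/6 = 2; σ²_C = ((3−1)/6)² = 0.111
te_D = (6 + 4·7 + 20)/6 = 54/6 = 9; σ²_D = ((20−6)/6)² = 5.444
te_E = (6 + 4·10 + 20)/6 = 66/6 = 11; σ²_E = ((20−6)/6)² = 5.444
te_F = (6 + 4·7 + 8)/6 = 42/6 = 7; σ²_F = ((8−6)/6)² = 0.111
te_G = (1 + 4·4 + 7)/6 = 24/6 = 4; σ²_G = ((7−1)/6)² = 1.000
te_H = (8 + 4·13 + 24)/6 = 84/6 = 14; σ²_H = ((24−8)/6)² = 7.111
te_I = (10 + 4·12 + 20)/6 = 78/6 = 13; σ²_I = ((20−10)/6)² = 2.778

Forward pass:
ES_A = 0; EF_A = 9
ES_B = 0; EF_B = 12
ES_C = max(EF_A=9, EF_B=12) = 12; EF_C = 12+2 = 14
ES_D = 9; EF_D = 9+9 = 18
ES_E = max(EF_C=14, EF_D=18) = 18; EF_E = 18+11 = 29
ES_F = max(EF_A=9, EF_D=18) = 18; EF_F = 18+7 = 25
ES_G = 18; EF_G = 18+4 = 22
ES_H = 18; EF_H = 18+14 = 32
ES_I = max(EF_B=12, EF_E=29, EF_F=25, EF_G=22, EF_H=32) = 32; EF_I = 32+13 = 45
Expected project duration μ = 45 weeks. Critical path: A → D → H → I.

Variance along critical path = 1.000 + 5.444 + 7.111 + 2.778 = 16.333; σ = √16.333 = 4.041 weeks.
Z = (52 − 45) / 4.041 = 1.732
P(T ≤ 52) = Φ(1.732) ≈ 0.958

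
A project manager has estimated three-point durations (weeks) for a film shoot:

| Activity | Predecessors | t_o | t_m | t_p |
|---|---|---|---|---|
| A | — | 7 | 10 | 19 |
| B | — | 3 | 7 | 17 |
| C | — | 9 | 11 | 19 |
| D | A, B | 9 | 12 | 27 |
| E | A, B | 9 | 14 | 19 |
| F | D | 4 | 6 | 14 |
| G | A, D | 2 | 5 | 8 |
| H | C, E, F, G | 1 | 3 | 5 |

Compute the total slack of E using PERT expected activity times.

7 weeks

te_A = (7 + 4·10 + 19)/6 = 66/6 = 11
te_B = (3 + 4·7 + 17)/6 = 48/6 = 8
te_C = (9 + 4·11 + 19)/6 = 72/6 = 12
te_D = (9 + 4·12 + 27)/6 = 84/6 = 14
te_E = (9 + 4·14 + 19)/6 = 84/6 = 14
te_F = (4 + 4·6 + 14)/6 = 42/6 = 7
te_G = (2 + 4·5 + 8)/6 = 30/6 = 5
te_H = (1 + 4·3 + 5)/6 = 18/6 = 3

Forward pass:
ES_A = 0; EF_A = 11
ES_B = 0; EF_B = 8
ES_C = 0; EF_C = 12
ES_D = max(EF_A=11, EF_B=8) = 11; EF_D = 11+14 = 25
ES_E = max(EF_A=11, EF_B=8) = 11; EF_E = 11+14 = 25
ES_F = 25; EF_F = 25+7 = 32
ES_G = max(EF_A=11, EF_D=25) = 25; EF_G = 25+5 = 30
ES_H = max(EF_C=12, EF_E=25, EF_F=32, EF_G=30) = 32; EF_H = 32+3 = 35
Expected project duration μ = 35 weeks. Critical path: A → D → F → H.

Backward pass:
LF_H = 35; LS_H = 35−3 = 32
LF_G = LS_H = 32; LS_G = 32−5 = 27
LF_F = LS_H = 32; LS_F = 32−7 = 25
LF_E = LS_H = 32; LS_E = 32−14 = 18
LF_D = min(LS_F=25, LS_G=27) = 25; LS_D = 25−14 = 11
LF_C = LS_H = 32; LS_C = 32−12 = 20
LF_B = min(LS_D=11, LS_E=18) = 11; LS_B = 11−8 = 3
LF_A = min(LS_D=11, LS_E=18, LS_G=27) = 11; LS_A = 11−11 = 0
Slack_E = LS_E − ES_E = 18 − 11 = 7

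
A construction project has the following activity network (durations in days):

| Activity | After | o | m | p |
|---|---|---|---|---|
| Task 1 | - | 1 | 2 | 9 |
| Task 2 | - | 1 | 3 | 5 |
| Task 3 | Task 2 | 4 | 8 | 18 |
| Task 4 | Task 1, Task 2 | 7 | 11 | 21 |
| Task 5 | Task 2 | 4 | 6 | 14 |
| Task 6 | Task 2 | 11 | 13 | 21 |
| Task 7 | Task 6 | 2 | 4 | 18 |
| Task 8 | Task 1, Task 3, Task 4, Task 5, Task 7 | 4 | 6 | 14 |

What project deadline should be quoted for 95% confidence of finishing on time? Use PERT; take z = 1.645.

te_Task 1 = (1 + 4·2 + 9)/6 = 18/6 = 3; σ²_Task 1 = ((9−1)/6)² = 1.778
te_Task 2 = (1 + 4·3 + 5)/6 = 18/6 = 3; σ²_Task 2 = ((5−1)/6)² = 0.444
te_Task 3 = (4 + 4·8 + 18)/6 = 54/6 = 9; σ²_Task 3 = ((18−4)/6)² = 5.444
te_Task 4 = (7 + 4·11 + 21)/6 = 72/6 = 12; σ²_Task 4 = ((21−7)/6)² = 5.444
te_Task 5 = (4 + 4·6 + 14)/6 = 42/6 = 7; σ²_Task 5 = ((14−4)/6)² = 2.778
te_Task 6 = (11 + 4·13 + 21)/6 = 84/6 = 14; σ²_Task 6 = ((21−11)/6)² = 2.778
te_Task 7 = (2 + 4·4 + 18)/6 = 36/6 = 6; σ²_Task 7 = ((18−2)/6)² = 7.111
te_Task 8 = (4 + 4·6 + 14)/6 = 42/6 = 7; σ²_Task 8 = ((14−4)/6)² = 2.778

Forward pass:
ES_Task 1 = 0; EF_Task 1 = 3
ES_Task 2 = 0; EF_Task 2 = 3
ES_Task 3 = 3; EF_Task 3 = 3+9 = 12
ES_Task 4 = max(EF_Task 1=3, EF_Task 2=3) = 3; EF_Task 4 = 3+12 = 15
ES_Task 5 = 3; EF_Task 5 = 3+7 = 10
ES_Task 6 = 3; EF_Task 6 = 3+14 = 17
ES_Task 7 = 17; EF_Task 7 = 17+6 = 23
ES_Task 8 = max(EF_Task 1=3, EF_Task 3=12, EF_Task 4=15, EF_Task 5=10, EF_Task 7=23) = 23; EF_Task 8 = 23+7 = 30
Expected project duration μ = 30 days. Critical path: Task 2 → Task 6 → Task 7 → Task 8.

Variance along critical path = 0.444 + 2.778 + 7.111 + 2.778 = 13.111; σ = 3.621 days.
D = μ + z·σ = 30 + 1.645·3.621 = 36.0 days

36.0 days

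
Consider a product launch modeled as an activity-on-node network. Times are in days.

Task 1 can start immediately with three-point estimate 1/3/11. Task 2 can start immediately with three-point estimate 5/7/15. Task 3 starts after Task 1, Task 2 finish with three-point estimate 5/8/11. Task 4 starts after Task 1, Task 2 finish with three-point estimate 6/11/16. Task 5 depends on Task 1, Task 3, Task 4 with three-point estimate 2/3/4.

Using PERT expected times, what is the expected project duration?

te_Task 1 = (1 + 4·3 + 11)/6 = 24/6 = 4
te_Task 2 = (5 + 4·7 + 15)/6 = 48/6 = 8
te_Task 3 = (5 + 4·8 + 11)/6 = 48/6 = 8
te_Task 4 = (6 + 4·11 + 16)/6 = 66/6 = 11
te_Task 5 = (2 + 4·3 + 4)/6 = 18/6 = 3

Forward pass:
ES_Task 1 = 0; EF_Task 1 = 4
ES_Task 2 = 0; EF_Task 2 = 8
ES_Task 3 = max(EF_Task 1=4, EF_Task 2=8) = 8; EF_Task 3 = 8+8 = 16
ES_Task 4 = max(EF_Task 1=4, EF_Task 2=8) = 8; EF_Task 4 = 8+11 = 19
ES_Task 5 = max(EF_Task 1=4, EF_Task 3=16, EF_Task 4=19) = 19; EF_Task 5 = 19+3 = 22
Expected project duration μ = 22 days. Critical path: Task 2 → Task 4 → Task 5.

22 days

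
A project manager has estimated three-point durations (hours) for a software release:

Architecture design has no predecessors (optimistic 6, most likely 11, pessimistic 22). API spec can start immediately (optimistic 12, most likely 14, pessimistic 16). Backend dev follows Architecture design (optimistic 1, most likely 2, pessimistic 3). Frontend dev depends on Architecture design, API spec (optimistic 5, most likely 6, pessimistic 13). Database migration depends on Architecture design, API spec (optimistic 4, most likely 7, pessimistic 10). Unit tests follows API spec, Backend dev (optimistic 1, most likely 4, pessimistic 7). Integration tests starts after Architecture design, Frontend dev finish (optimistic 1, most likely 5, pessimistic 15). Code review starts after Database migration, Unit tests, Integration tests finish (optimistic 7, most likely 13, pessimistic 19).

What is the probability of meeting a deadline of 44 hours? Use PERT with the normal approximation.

0.879

te_Architecture design = (6 + 4·11 + 22)/6 = 72/6 = 12; σ²_Architecture design = ((22−6)/6)² = 7.111
te_API spec = (12 + 4·14 + 16)/6 = 84/6 = 14; σ²_API spec = ((16−12)/6)² = 0.444
te_Backend dev = (1 + 4·2 + 3)/6 = 12/6 = 2; σ²_Backend dev = ((3−1)/6)² = 0.111
te_Frontend dev = (5 + 4·6 + 13)/6 = 42/6 = 7; σ²_Frontend dev = ((13−5)/6)² = 1.778
te_Database migration = (4 + 4·7 + 10)/6 = 42/6 = 7; σ²_Database migration = ((10−4)/6)² = 1.000
te_Unit tests = (1 + 4·4 + 7)/6 = 24/6 = 4; σ²_Unit tests = ((7−1)/6)² = 1.000
te_Integration tests = (1 + 4·5 + 15)/6 = 36/6 = 6; σ²_Integration tests = ((15−1)/6)² = 5.444
te_Code review = (7 + 4·13 + 19)/6 = 78/6 = 13; σ²_Code review = ((19−7)/6)² = 4.000

Forward pass:
ES_Architecture design = 0; EF_Architecture design = 12
ES_API spec = 0; EF_API spec = 14
ES_Backend dev = 12; EF_Backend dev = 12+2 = 14
ES_Frontend dev = max(EF_Architecture design=12, EF_API spec=14) = 14; EF_Frontend dev = 14+7 = 21
ES_Database migration = max(EF_Architecture design=12, EF_API spec=14) = 14; EF_Database migration = 14+7 = 21
ES_Unit tests = max(EF_API spec=14, EF_Backend dev=14) = 14; EF_Unit tests = 14+4 = 18
ES_Integration tests = max(EF_Architecture design=12, EF_Frontend dev=21) = 21; EF_Integration tests = 21+6 = 27
ES_Code review = max(EF_Database migration=21, EF_Unit tests=18, EF_Integration tests=27) = 27; EF_Code review = 27+13 = 40
Expected project duration μ = 40 hours. Critical path: API spec → Frontend dev → Integration tests → Code review.

Variance along critical path = 0.444 + 1.778 + 5.444 + 4.000 = 11.667; σ = √11.667 = 3.416 hours.
Z = (44 − 40) / 3.416 = 1.171
P(T ≤ 44) = Φ(1.171) ≈ 0.879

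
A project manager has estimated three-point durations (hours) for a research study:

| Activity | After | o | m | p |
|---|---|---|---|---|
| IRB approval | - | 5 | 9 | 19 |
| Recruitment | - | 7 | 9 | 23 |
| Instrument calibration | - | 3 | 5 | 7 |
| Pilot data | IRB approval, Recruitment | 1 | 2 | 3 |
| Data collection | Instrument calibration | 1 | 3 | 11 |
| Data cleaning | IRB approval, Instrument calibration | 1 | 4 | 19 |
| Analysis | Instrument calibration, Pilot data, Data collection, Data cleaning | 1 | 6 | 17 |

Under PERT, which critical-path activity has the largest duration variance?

Data cleaning

te_IRB approval = (5 + 4·9 + 19)/6 = 60/6 = 10; σ²_IRB approval = ((19−5)/6)² = 5.444
te_Recruitment = (7 + 4·9 + 23)/6 = 66/6 = 11; σ²_Recruitment = ((23−7)/6)² = 7.111
te_Instrument calibration = (3 + 4·5 + 7)/6 = 30/6 = 5; σ²_Instrument calibration = ((7−3)/6)² = 0.444
te_Pilot data = (1 + 4·2 + 3)/6 = 12/6 = 2; σ²_Pilot data = ((3−1)/6)² = 0.111
te_Data collection = (1 + 4·3 + 11)/6 = 24/6 = 4; σ²_Data collection = ((11−1)/6)² = 2.778
te_Data cleaning = (1 + 4·4 + 19)/6 = 36/6 = 6; σ²_Data cleaning = ((19−1)/6)² = 9.000
te_Analysis = (1 + 4·6 + 17)/6 = 42/6 = 7; σ²_Analysis = ((17−1)/6)² = 7.111

Forward pass:
ES_IRB approval = 0; EF_IRB approval = 10
ES_Recruitment = 0; EF_Recruitment = 11
ES_Instrument calibration = 0; EF_Instrument calibration = 5
ES_Pilot data = max(EF_IRB approval=10, EF_Recruitment=11) = 11; EF_Pilot data = 11+2 = 13
ES_Data collection = 5; EF_Data collection = 5+4 = 9
ES_Data cleaning = max(EF_IRB approval=10, EF_Instrument calibration=5) = 10; EF_Data cleaning = 10+6 = 16
ES_Analysis = max(EF_Instrument calibration=5, EF_Pilot data=13, EF_Data collection=9, EF_Data cleaning=16) = 16; EF_Analysis = 16+7 = 23
Expected project duration μ = 23 hours. Critical path: IRB approval → Data cleaning → Analysis.

Variances on critical path: σ²_IRB approval=5.444, σ²_Data cleaning=9.000, σ²_Analysis=7.111.
Largest is σ²_Data cleaning = 9.000.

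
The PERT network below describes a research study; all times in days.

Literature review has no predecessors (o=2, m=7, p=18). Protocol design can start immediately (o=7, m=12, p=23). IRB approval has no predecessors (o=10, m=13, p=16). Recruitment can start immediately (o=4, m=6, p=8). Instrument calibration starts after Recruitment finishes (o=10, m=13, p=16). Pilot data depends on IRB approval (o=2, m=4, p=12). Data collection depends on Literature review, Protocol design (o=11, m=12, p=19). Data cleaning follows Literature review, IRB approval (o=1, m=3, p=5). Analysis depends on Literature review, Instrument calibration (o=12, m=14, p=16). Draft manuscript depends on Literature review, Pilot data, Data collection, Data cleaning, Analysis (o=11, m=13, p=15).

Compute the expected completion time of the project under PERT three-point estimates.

te_Literature review = (2 + 4·7 + 18)/6 = 48/6 = 8
te_Protocol design = (7 + 4·12 + 23)/6 = 78/6 = 13
te_IRB approval = (10 + 4·13 + 16)/6 = 78/6 = 13
te_Recruitment = (4 + 4·6 + 8)/6 = 36/6 = 6
te_Instrument calibration = (10 + 4·13 + 16)/6 = 78/6 = 13
te_Pilot data = (2 + 4·4 + 12)/6 = 30/6 = 5
te_Data collection = (11 + 4·12 + 19)/6 = 78/6 = 13
te_Data cleaning = (1 + 4·3 + 5)/6 = 18/6 = 3
te_Analysis = (12 + 4·14 + 16)/6 = 84/6 = 14
te_Draft manuscript = (11 + 4·13 + 15)/6 = 78/6 = 13

Forward pass:
ES_Literature review = 0; EF_Literature review = 8
ES_Protocol design = 0; EF_Protocol design = 13
ES_IRB approval = 0; EF_IRB approval = 13
ES_Recruitment = 0; EF_Recruitment = 6
ES_Instrument calibration = 6; EF_Instrument calibration = 6+13 = 19
ES_Pilot data = 13; EF_Pilot data = 13+5 = 18
ES_Data collection = max(EF_Literature review=8, EF_Protocol design=13) = 13; EF_Data collection = 13+13 = 26
ES_Data cleaning = max(EF_Literature review=8, EF_IRB approval=13) = 13; EF_Data cleaning = 13+3 = 16
ES_Analysis = max(EF_Literature review=8, EF_Instrument calibration=19) = 19; EF_Analysis = 19+14 = 33
ES_Draft manuscript = max(EF_Literature review=8, EF_Pilot data=18, EF_Data collection=26, EF_Data cleaning=16, EF_Analysis=33) = 33; EF_Draft manuscript = 33+13 = 46
Expected project duration μ = 46 days. Critical path: Recruitment → Instrument calibration → Analysis → Draft manuscript.

46 days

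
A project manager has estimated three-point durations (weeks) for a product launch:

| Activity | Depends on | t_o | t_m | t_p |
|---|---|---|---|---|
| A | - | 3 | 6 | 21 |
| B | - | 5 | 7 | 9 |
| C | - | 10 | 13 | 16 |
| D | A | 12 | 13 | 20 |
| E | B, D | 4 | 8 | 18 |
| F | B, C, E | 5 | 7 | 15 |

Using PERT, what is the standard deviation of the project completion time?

4.36 weeks

te_A = (3 + 4·6 + 21)/6 = 48/6 = 8; σ²_A = ((21−3)/6)² = 9.000
te_B = (5 + 4·7 + 9)/6 = 42/6 = 7; σ²_B = ((9−5)/6)² = 0.444
te_C = (10 + 4·13 + 16)/6 = 78/6 = 13; σ²_C = ((16−10)/6)² = 1.000
te_D = (12 + 4·13 + 20)/6 = 84/6 = 14; σ²_D = ((20−12)/6)² = 1.778
te_E = (4 + 4·8 + 18)/6 = 54/6 = 9; σ²_E = ((18−4)/6)² = 5.444
te_F = (5 + 4·7 + 15)/6 = 48/6 = 8; σ²_F = ((15−5)/6)² = 2.778

Forward pass:
ES_A = 0; EF_A = 8
ES_B = 0; EF_B = 7
ES_C = 0; EF_C = 13
ES_D = 8; EF_D = 8+14 = 22
ES_E = max(EF_B=7, EF_D=22) = 22; EF_E = 22+9 = 31
ES_F = max(EF_B=7, EF_C=13, EF_E=31) = 31; EF_F = 31+8 = 39
Expected project duration μ = 39 weeks. Critical path: A → D → E → F.

Variance along critical path = 9.000 + 1.778 + 5.444 + 2.778 = 19.000
σ = √19.000 = 4.359 weeks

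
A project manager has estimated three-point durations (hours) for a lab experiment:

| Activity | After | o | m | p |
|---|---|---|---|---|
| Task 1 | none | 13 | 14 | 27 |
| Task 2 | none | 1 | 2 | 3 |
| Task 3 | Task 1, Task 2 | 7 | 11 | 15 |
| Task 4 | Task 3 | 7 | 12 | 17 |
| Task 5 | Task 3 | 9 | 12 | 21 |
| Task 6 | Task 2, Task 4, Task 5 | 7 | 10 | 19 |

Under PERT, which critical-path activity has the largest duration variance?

te_Task 1 = (13 + 4·14 + 27)/6 = 96/6 = 16; σ²_Task 1 = ((27−13)/6)² = 5.444
te_Task 2 = (1 + 4·2 + 3)/6 = 12/6 = 2; σ²_Task 2 = ((3−1)/6)² = 0.111
te_Task 3 = (7 + 4·11 + 15)/6 = 66/6 = 11; σ²_Task 3 = ((15−7)/6)² = 1.778
te_Task 4 = (7 + 4·12 + 17)/6 = 72/6 = 12; σ²_Task 4 = ((17−7)/6)² = 2.778
te_Task 5 = (9 + 4·12 + 21)/6 = 78/6 = 13; σ²_Task 5 = ((21−9)/6)² = 4.000
te_Task 6 = (7 + 4·10 + 19)/6 = 66/6 = 11; σ²_Task 6 = ((19−7)/6)² = 4.000

Forward pass:
ES_Task 1 = 0; EF_Task 1 = 16
ES_Task 2 = 0; EF_Task 2 = 2
ES_Task 3 = max(EF_Task 1=16, EF_Task 2=2) = 16; EF_Task 3 = 16+11 = 27
ES_Task 4 = 27; EF_Task 4 = 27+12 = 39
ES_Task 5 = 27; EF_Task 5 = 27+13 = 40
ES_Task 6 = max(EF_Task 2=2, EF_Task 4=39, EF_Task 5=40) = 40; EF_Task 6 = 40+11 = 51
Expected project duration μ = 51 hours. Critical path: Task 1 → Task 3 → Task 5 → Task 6.

Variances on critical path: σ²_Task 1=5.444, σ²_Task 3=1.778, σ²_Task 5=4.000, σ²_Task 6=4.000.
Largest is σ²_Task 1 = 5.444.

Task 1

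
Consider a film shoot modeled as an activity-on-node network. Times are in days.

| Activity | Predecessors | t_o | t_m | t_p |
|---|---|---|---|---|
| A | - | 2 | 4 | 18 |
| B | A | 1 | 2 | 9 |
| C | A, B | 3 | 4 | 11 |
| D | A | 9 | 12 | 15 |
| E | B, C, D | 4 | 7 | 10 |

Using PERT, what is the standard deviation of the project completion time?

3.02 days

te_A = (2 + 4·4 + 18)/6 = 36/6 = 6; σ²_A = ((18−2)/6)² = 7.111
te_B = (1 + 4·2 + 9)/6 = 18/6 = 3; σ²_B = ((9−1)/6)² = 1.778
te_C = (3 + 4·4 + 11)/6 = 30/6 = 5; σ²_C = ((11−3)/6)² = 1.778
te_D = (9 + 4·12 + 15)/6 = 72/6 = 12; σ²_D = ((15−9)/6)² = 1.000
te_E = (4 + 4·7 + 10)/6 = 42/6 = 7; σ²_E = ((10−4)/6)² = 1.000

Forward pass:
ES_A = 0; EF_A = 6
ES_B = 6; EF_B = 6+3 = 9
ES_C = max(EF_A=6, EF_B=9) = 9; EF_C = 9+5 = 14
ES_D = 6; EF_D = 6+12 = 18
ES_E = max(EF_B=9, EF_C=14, EF_D=18) = 18; EF_E = 18+7 = 25
Expected project duration μ = 25 days. Critical path: A → D → E.

Variance along critical path = 7.111 + 1.000 + 1.000 = 9.111
σ = √9.111 = 3.018 days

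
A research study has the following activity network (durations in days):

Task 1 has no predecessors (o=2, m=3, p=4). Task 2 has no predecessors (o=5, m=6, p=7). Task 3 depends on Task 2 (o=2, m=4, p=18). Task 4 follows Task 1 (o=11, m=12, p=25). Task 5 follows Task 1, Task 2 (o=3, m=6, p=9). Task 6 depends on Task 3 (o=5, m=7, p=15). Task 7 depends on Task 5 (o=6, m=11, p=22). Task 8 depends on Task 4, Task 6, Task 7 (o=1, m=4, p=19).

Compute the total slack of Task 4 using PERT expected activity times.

7 days

te_Task 1 = (2 + 4·3 + 4)/6 = 18/6 = 3
te_Task 2 = (5 + 4·6 + 7)/6 = 36/6 = 6
te_Task 3 = (2 + 4·4 + 18)/6 = 36/6 = 6
te_Task 4 = (11 + 4·12 + 25)/6 = 84/6 = 14
te_Task 5 = (3 + 4·6 + 9)/6 = 36/6 = 6
te_Task 6 = (5 + 4·7 + 15)/6 = 48/6 = 8
te_Task 7 = (6 + 4·11 + 22)/6 = 72/6 = 12
te_Task 8 = (1 + 4·4 + 19)/6 = 36/6 = 6

Forward pass:
ES_Task 1 = 0; EF_Task 1 = 3
ES_Task 2 = 0; EF_Task 2 = 6
ES_Task 3 = 6; EF_Task 3 = 6+6 = 12
ES_Task 4 = 3; EF_Task 4 = 3+14 = 17
ES_Task 5 = max(EF_Task 1=3, EF_Task 2=6) = 6; EF_Task 5 = 6+6 = 12
ES_Task 6 = 12; EF_Task 6 = 12+8 = 20
ES_Task 7 = 12; EF_Task 7 = 12+12 = 24
ES_Task 8 = max(EF_Task 4=17, EF_Task 6=20, EF_Task 7=24) = 24; EF_Task 8 = 24+6 = 30
Expected project duration μ = 30 days. Critical path: Task 2 → Task 5 → Task 7 → Task 8.

Backward pass:
LF_Task 8 = 30; LS_Task 8 = 30−6 = 24
LF_Task 7 = LS_Task 8 = 24; LS_Task 7 = 24−12 = 12
LF_Task 6 = LS_Task 8 = 24; LS_Task 6 = 24−8 = 16
LF_Task 5 = LS_Task 7 = 12; LS_Task 5 = 12−6 = 6
LF_Task 4 = LS_Task 8 = 24; LS_Task 4 = 24−14 = 10
LF_Task 3 = LS_Task 6 = 16; LS_Task 3 = 16−6 = 10
LF_Task 2 = min(LS_Task 3=10, LS_Task 5=6) = 6; LS_Task 2 = 6−6 = 0
LF_Task 1 = min(LS_Task 4=10, LS_Task 5=6) = 6; LS_Task 1 = 6−3 = 3
Slack_Task 4 = LS_Task 4 − ES_Task 4 = 10 − 3 = 7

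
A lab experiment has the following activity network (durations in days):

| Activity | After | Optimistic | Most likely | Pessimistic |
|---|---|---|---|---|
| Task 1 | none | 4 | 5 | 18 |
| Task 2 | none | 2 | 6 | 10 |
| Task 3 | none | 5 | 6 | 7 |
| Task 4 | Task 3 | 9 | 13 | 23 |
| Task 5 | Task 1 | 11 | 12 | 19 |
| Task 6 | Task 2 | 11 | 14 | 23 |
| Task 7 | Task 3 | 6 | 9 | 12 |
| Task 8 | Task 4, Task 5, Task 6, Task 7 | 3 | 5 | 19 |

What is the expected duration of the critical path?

28 days

te_Task 1 = (4 + 4·5 + 18)/6 = 42/6 = 7
te_Task 2 = (2 + 4·6 + 10)/6 = 36/6 = 6
te_Task 3 = (5 + 4·6 + 7)/6 = 36/6 = 6
te_Task 4 = (9 + 4·13 + 23)/6 = 84/6 = 14
te_Task 5 = (11 + 4·12 + 19)/6 = 78/6 = 13
te_Task 6 = (11 + 4·14 + 23)/6 = 90/6 = 15
te_Task 7 = (6 + 4·9 + 12)/6 = 54/6 = 9
te_Task 8 = (3 + 4·5 + 19)/6 = 42/6 = 7

Forward pass:
ES_Task 1 = 0; EF_Task 1 = 7
ES_Task 2 = 0; EF_Task 2 = 6
ES_Task 3 = 0; EF_Task 3 = 6
ES_Task 4 = 6; EF_Task 4 = 6+14 = 20
ES_Task 5 = 7; EF_Task 5 = 7+13 = 20
ES_Task 6 = 6; EF_Task 6 = 6+15 = 21
ES_Task 7 = 6; EF_Task 7 = 6+9 = 15
ES_Task 8 = max(EF_Task 4=20, EF_Task 5=20, EF_Task 6=21, EF_Task 7=15) = 21; EF_Task 8 = 21+7 = 28
Expected project duration μ = 28 days. Critical path: Task 2 → Task 6 → Task 8.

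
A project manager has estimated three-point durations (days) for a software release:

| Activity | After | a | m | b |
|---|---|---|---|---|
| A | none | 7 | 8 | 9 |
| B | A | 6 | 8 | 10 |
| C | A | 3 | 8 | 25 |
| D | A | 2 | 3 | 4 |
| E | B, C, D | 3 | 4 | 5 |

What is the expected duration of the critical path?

te_A = (7 + 4·8 + 9)/6 = 48/6 = 8
te_B = (6 + 4·8 + 10)/6 = 48/6 = 8
te_C = (3 + 4·8 + 25)/6 = 60/6 = 10
te_D = (2 + 4·3 + 4)/6 = 18/6 = 3
te_E = (3 + 4·4 + 5)/6 = 24/6 = 4

Forward pass:
ES_A = 0; EF_A = 8
ES_B = 8; EF_B = 8+8 = 16
ES_C = 8; EF_C = 8+10 = 18
ES_D = 8; EF_D = 8+3 = 11
ES_E = max(EF_B=16, EF_C=18, EF_D=11) = 18; EF_E = 18+4 = 22
Expected project duration μ = 22 days. Critical path: A → C → E.

22 days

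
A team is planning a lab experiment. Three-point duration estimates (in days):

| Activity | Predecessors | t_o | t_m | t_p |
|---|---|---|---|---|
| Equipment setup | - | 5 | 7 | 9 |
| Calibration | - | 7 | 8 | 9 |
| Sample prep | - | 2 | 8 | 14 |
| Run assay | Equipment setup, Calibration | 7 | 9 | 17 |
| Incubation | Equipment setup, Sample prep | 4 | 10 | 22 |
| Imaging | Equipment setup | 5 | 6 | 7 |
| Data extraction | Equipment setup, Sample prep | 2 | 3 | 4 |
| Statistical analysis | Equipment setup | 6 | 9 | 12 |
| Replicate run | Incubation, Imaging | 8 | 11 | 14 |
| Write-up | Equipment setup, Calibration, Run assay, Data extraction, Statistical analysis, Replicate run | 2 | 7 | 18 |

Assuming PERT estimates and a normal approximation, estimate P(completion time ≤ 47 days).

te_Equipment setup = (5 + 4·7 + 9)/6 = 42/6 = 7; σ²_Equipment setup = ((9−5)/6)² = 0.444
te_Calibration = (7 + 4·8 + 9)/6 = 48/6 = 8; σ²_Calibration = ((9−7)/6)² = 0.111
te_Sample prep = (2 + 4·8 + 14)/6 = 48/6 = 8; σ²_Sample prep = ((14−2)/6)² = 4.000
te_Run assay = (7 + 4·9 + 17)/6 = 60/6 = 10; σ²_Run assay = ((17−7)/6)² = 2.778
te_Incubation = (4 + 4·10 + 22)/6 = 66/6 = 11; σ²_Incubation = ((22−4)/6)² = 9.000
te_Imaging = (5 + 4·6 + 7)/6 = 36/6 = 6; σ²_Imaging = ((7−5)/6)² = 0.111
te_Data extraction = (2 + 4·3 + 4)/6 = 18/6 = 3; σ²_Data extraction = ((4−2)/6)² = 0.111
te_Statistical analysis = (6 + 4·9 + 12)/6 = 54/6 = 9; σ²_Statistical analysis = ((12−6)/6)² = 1.000
te_Replicate run = (8 + 4·11 + 14)/6 = 66/6 = 11; σ²_Replicate run = ((14−8)/6)² = 1.000
te_Write-up = (2 + 4·7 + 18)/6 = 48/6 = 8; σ²_Write-up = ((18−2)/6)² = 7.111

Forward pass:
ES_Equipment setup = 0; EF_Equipment setup = 7
ES_Calibration = 0; EF_Calibration = 8
ES_Sample prep = 0; EF_Sample prep = 8
ES_Run assay = max(EF_Equipment setup=7, EF_Calibration=8) = 8; EF_Run assay = 8+10 = 18
ES_Incubation = max(EF_Equipment setup=7, EF_Sample prep=8) = 8; EF_Incubation = 8+11 = 19
ES_Imaging = 7; EF_Imaging = 7+6 = 13
ES_Data extraction = max(EF_Equipment setup=7, EF_Sample prep=8) = 8; EF_Data extraction = 8+3 = 11
ES_Statistical analysis = 7; EF_Statistical analysis = 7+9 = 16
ES_Replicate run = max(EF_Incubation=19, EF_Imaging=13) = 19; EF_Replicate run = 19+11 = 30
ES_Write-up = max(EF_Equipment setup=7, EF_Calibration=8, EF_Run assay=18, EF_Data extraction=11, EF_Statistical analysis=16, EF_Replicate run=30) = 30; EF_Write-up = 30+8 = 38
Expected project duration μ = 38 days. Critical path: Sample prep → Incubation → Replicate run → Write-up.

Variance along critical path = 4.000 + 9.000 + 1.000 + 7.111 = 21.111; σ = √21.111 = 4.595 days.
Z = (47 − 38) / 4.595 = 1.959
P(T ≤ 47) = Φ(1.959) ≈ 0.975

0.975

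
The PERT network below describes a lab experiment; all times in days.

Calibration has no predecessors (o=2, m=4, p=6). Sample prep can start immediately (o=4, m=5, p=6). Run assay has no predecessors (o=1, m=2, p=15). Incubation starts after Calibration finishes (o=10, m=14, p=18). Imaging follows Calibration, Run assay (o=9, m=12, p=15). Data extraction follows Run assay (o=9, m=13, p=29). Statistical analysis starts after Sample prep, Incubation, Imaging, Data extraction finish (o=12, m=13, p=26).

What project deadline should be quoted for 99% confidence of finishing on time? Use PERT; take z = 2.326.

te_Calibration = (2 + 4·4 + 6)/6 = 24/6 = 4; σ²_Calibration = ((6−2)/6)² = 0.444
te_Sample prep = (4 + 4·5 + 6)/6 = 30/6 = 5; σ²_Sample prep = ((6−4)/6)² = 0.111
te_Run assay = (1 + 4·2 + 15)/6 = 24/6 = 4; σ²_Run assay = ((15−1)/6)² = 5.444
te_Incubation = (10 + 4·14 + 18)/6 = 84/6 = 14; σ²_Incubation = ((18−10)/6)² = 1.778
te_Imaging = (9 + 4·12 + 15)/6 = 72/6 = 12; σ²_Imaging = ((15−9)/6)² = 1.000
te_Data extraction = (9 + 4·13 + 29)/6 = 90/6 = 15; σ²_Data extraction = ((29−9)/6)² = 11.111
te_Statistical analysis = (12 + 4·13 + 26)/6 = 90/6 = 15; σ²_Statistical analysis = ((26−12)/6)² = 5.444

Forward pass:
ES_Calibration = 0; EF_Calibration = 4
ES_Sample prep = 0; EF_Sample prep = 5
ES_Run assay = 0; EF_Run assay = 4
ES_Incubation = 4; EF_Incubation = 4+14 = 18
ES_Imaging = max(EF_Calibration=4, EF_Run assay=4) = 4; EF_Imaging = 4+12 = 16
ES_Data extraction = 4; EF_Data extraction = 4+15 = 19
ES_Statistical analysis = max(EF_Sample prep=5, EF_Incubation=18, EF_Imaging=16, EF_Data extraction=19) = 19; EF_Statistical analysis = 19+15 = 34
Expected project duration μ = 34 days. Critical path: Run assay → Data extraction → Statistical analysis.

Variance along critical path = 5.444 + 11.111 + 5.444 = 22.000; σ = 4.690 days.
D = μ + z·σ = 34 + 2.326·4.690 = 44.9 days

44.9 days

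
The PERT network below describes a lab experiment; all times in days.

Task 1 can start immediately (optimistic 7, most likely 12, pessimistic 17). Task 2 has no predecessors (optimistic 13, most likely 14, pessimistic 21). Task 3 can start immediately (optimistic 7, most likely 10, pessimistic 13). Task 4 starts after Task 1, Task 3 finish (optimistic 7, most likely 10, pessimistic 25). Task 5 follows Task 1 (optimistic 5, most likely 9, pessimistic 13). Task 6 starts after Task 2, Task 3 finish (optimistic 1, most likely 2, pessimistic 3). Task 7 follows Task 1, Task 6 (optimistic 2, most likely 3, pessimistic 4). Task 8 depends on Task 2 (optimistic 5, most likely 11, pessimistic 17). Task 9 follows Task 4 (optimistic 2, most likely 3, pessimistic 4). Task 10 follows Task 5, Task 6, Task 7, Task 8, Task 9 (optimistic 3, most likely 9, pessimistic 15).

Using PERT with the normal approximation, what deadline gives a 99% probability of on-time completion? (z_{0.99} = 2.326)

45.3 days

te_Task 1 = (7 + 4·12 + 17)/6 = 72/6 = 12; σ²_Task 1 = ((17−7)/6)² = 2.778
te_Task 2 = (13 + 4·14 + 21)/6 = 90/6 = 15; σ²_Task 2 = ((21−13)/6)² = 1.778
te_Task 3 = (7 + 4·10 + 13)/6 = 60/6 = 10; σ²_Task 3 = ((13−7)/6)² = 1.000
te_Task 4 = (7 + 4·10 + 25)/6 = 72/6 = 12; σ²_Task 4 = ((25−7)/6)² = 9.000
te_Task 5 = (5 + 4·9 + 13)/6 = 54/6 = 9; σ²_Task 5 = ((13−5)/6)² = 1.778
te_Task 6 = (1 + 4·2 + 3)/6 = 12/6 = 2; σ²_Task 6 = ((3−1)/6)² = 0.111
te_Task 7 = (2 + 4·3 + 4)/6 = 18/6 = 3; σ²_Task 7 = ((4−2)/6)² = 0.111
te_Task 8 = (5 + 4·11 + 17)/6 = 66/6 = 11; σ²_Task 8 = ((17−5)/6)² = 4.000
te_Task 9 = (2 + 4·3 + 4)/6 = 18/6 = 3; σ²_Task 9 = ((4−2)/6)² = 0.111
te_Task 10 = (3 + 4·9 + 15)/6 = 54/6 = 9; σ²_Task 10 = ((15−3)/6)² = 4.000

Forward pass:
ES_Task 1 = 0; EF_Task 1 = 12
ES_Task 2 = 0; EF_Task 2 = 15
ES_Task 3 = 0; EF_Task 3 = 10
ES_Task 4 = max(EF_Task 1=12, EF_Task 3=10) = 12; EF_Task 4 = 12+12 = 24
ES_Task 5 = 12; EF_Task 5 = 12+9 = 21
ES_Task 6 = max(EF_Task 2=15, EF_Task 3=10) = 15; EF_Task 6 = 15+2 = 17
ES_Task 7 = max(EF_Task 1=12, EF_Task 6=17) = 17; EF_Task 7 = 17+3 = 20
ES_Task 8 = 15; EF_Task 8 = 15+11 = 26
ES_Task 9 = 24; EF_Task 9 = 24+3 = 27
ES_Task 10 = max(EF_Task 5=21, EF_Task 6=17, EF_Task 7=20, EF_Task 8=26, EF_Task 9=27) = 27; EF_Task 10 = 27+9 = 36
Expected project duration μ = 36 days. Critical path: Task 1 → Task 4 → Task 9 → Task 10.

Variance along critical path = 2.778 + 9.000 + 0.111 + 4.000 = 15.889; σ = 3.986 days.
D = μ + z·σ = 36 + 2.326·3.986 = 45.3 days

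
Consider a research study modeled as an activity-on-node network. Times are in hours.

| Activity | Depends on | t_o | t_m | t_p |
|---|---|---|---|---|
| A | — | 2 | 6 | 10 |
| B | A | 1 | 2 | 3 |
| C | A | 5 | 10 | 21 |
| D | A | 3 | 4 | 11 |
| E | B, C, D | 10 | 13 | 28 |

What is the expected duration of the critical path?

te_A = (2 + 4·6 + 10)/6 = 36/6 = 6
te_B = (1 + 4·2 + 3)/6 = 12/6 = 2
te_C = (5 + 4·10 + 21)/6 = 66/6 = 11
te_D = (3 + 4·4 + 11)/6 = 30/6 = 5
te_E = (10 + 4·13 + 28)/6 = 90/6 = 15

Forward pass:
ES_A = 0; EF_A = 6
ES_B = 6; EF_B = 6+2 = 8
ES_C = 6; EF_C = 6+11 = 17
ES_D = 6; EF_D = 6+5 = 11
ES_E = max(EF_B=8, EF_C=17, EF_D=11) = 17; EF_E = 17+15 = 32
Expected project duration μ = 32 hours. Critical path: A → C → E.

32 hours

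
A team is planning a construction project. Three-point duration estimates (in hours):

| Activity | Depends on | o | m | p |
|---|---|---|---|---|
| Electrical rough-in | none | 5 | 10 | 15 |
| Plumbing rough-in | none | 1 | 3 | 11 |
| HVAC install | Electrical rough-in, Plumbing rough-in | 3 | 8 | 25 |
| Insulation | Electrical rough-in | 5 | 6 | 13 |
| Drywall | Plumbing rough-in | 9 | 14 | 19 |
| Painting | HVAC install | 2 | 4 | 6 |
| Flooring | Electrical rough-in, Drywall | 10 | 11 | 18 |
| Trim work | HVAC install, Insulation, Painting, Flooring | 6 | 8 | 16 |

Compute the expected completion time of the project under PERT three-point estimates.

te_Electrical rough-in = (5 + 4·10 + 15)/6 = 60/6 = 10
te_Plumbing rough-in = (1 + 4·3 + 11)/6 = 24/6 = 4
te_HVAC install = (3 + 4·8 + 25)/6 = 60/6 = 10
te_Insulation = (5 + 4·6 + 13)/6 = 42/6 = 7
te_Drywall = (9 + 4·14 + 19)/6 = 84/6 = 14
te_Painting = (2 + 4·4 + 6)/6 = 24/6 = 4
te_Flooring = (10 + 4·11 + 18)/6 = 72/6 = 12
te_Trim work = (6 + 4·8 + 16)/6 = 54/6 = 9

Forward pass:
ES_Electrical rough-in = 0; EF_Electrical rough-in = 10
ES_Plumbing rough-in = 0; EF_Plumbing rough-in = 4
ES_HVAC install = max(EF_Electrical rough-in=10, EF_Plumbing rough-in=4) = 10; EF_HVAC install = 10+10 = 20
ES_Insulation = 10; EF_Insulation = 10+7 = 17
ES_Drywall = 4; EF_Drywall = 4+14 = 18
ES_Painting = 20; EF_Painting = 20+4 = 24
ES_Flooring = max(EF_Electrical rough-in=10, EF_Drywall=18) = 18; EF_Flooring = 18+12 = 30
ES_Trim work = max(EF_HVAC install=20, EF_Insulation=17, EF_Painting=24, EF_Flooring=30) = 30; EF_Trim work = 30+9 = 39
Expected project duration μ = 39 hours. Critical path: Plumbing rough-in → Drywall → Flooring → Trim work.

39 hours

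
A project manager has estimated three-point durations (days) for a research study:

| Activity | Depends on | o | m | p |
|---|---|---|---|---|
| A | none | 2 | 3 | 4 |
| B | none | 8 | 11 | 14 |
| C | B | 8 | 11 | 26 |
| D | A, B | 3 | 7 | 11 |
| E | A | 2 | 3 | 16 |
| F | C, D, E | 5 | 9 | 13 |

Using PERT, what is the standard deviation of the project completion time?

te_A = (2 + 4·3 + 4)/6 = 18/6 = 3; σ²_A = ((4−2)/6)² = 0.111
te_B = (8 + 4·11 + 14)/6 = 66/6 = 11; σ²_B = ((14−8)/6)² = 1.000
te_C = (8 + 4·11 + 26)/6 = 78/6 = 13; σ²_C = ((26−8)/6)² = 9.000
te_D = (3 + 4·7 + 11)/6 = 42/6 = 7; σ²_D = ((11−3)/6)² = 1.778
te_E = (2 + 4·3 + 16)/6 = 30/6 = 5; σ²_E = ((16−2)/6)² = 5.444
te_F = (5 + 4·9 + 13)/6 = 54/6 = 9; σ²_F = ((13−5)/6)² = 1.778

Forward pass:
ES_A = 0; EF_A = 3
ES_B = 0; EF_B = 11
ES_C = 11; EF_C = 11+13 = 24
ES_D = max(EF_A=3, EF_B=11) = 11; EF_D = 11+7 = 18
ES_E = 3; EF_E = 3+5 = 8
ES_F = max(EF_C=24, EF_D=18, EF_E=8) = 24; EF_F = 24+9 = 33
Expected project duration μ = 33 days. Critical path: B → C → F.

Variance along critical path = 1.000 + 9.000 + 1.778 = 11.778
σ = √11.778 = 3.432 days

3.43 days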